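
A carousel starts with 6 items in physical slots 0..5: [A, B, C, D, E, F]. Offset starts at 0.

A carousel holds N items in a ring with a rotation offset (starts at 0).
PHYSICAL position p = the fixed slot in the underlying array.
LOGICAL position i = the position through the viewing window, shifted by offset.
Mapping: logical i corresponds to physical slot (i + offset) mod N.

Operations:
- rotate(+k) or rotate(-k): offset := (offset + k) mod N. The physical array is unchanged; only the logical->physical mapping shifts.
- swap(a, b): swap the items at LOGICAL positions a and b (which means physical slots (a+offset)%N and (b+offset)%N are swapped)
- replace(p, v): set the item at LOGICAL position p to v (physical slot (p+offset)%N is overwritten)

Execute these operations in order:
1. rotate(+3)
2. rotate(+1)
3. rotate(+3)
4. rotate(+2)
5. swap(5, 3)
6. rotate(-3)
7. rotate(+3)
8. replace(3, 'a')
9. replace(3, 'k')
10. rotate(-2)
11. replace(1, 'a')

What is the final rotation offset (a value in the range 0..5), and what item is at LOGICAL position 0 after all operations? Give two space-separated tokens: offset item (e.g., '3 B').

After op 1 (rotate(+3)): offset=3, physical=[A,B,C,D,E,F], logical=[D,E,F,A,B,C]
After op 2 (rotate(+1)): offset=4, physical=[A,B,C,D,E,F], logical=[E,F,A,B,C,D]
After op 3 (rotate(+3)): offset=1, physical=[A,B,C,D,E,F], logical=[B,C,D,E,F,A]
After op 4 (rotate(+2)): offset=3, physical=[A,B,C,D,E,F], logical=[D,E,F,A,B,C]
After op 5 (swap(5, 3)): offset=3, physical=[C,B,A,D,E,F], logical=[D,E,F,C,B,A]
After op 6 (rotate(-3)): offset=0, physical=[C,B,A,D,E,F], logical=[C,B,A,D,E,F]
After op 7 (rotate(+3)): offset=3, physical=[C,B,A,D,E,F], logical=[D,E,F,C,B,A]
After op 8 (replace(3, 'a')): offset=3, physical=[a,B,A,D,E,F], logical=[D,E,F,a,B,A]
After op 9 (replace(3, 'k')): offset=3, physical=[k,B,A,D,E,F], logical=[D,E,F,k,B,A]
After op 10 (rotate(-2)): offset=1, physical=[k,B,A,D,E,F], logical=[B,A,D,E,F,k]
After op 11 (replace(1, 'a')): offset=1, physical=[k,B,a,D,E,F], logical=[B,a,D,E,F,k]

Answer: 1 B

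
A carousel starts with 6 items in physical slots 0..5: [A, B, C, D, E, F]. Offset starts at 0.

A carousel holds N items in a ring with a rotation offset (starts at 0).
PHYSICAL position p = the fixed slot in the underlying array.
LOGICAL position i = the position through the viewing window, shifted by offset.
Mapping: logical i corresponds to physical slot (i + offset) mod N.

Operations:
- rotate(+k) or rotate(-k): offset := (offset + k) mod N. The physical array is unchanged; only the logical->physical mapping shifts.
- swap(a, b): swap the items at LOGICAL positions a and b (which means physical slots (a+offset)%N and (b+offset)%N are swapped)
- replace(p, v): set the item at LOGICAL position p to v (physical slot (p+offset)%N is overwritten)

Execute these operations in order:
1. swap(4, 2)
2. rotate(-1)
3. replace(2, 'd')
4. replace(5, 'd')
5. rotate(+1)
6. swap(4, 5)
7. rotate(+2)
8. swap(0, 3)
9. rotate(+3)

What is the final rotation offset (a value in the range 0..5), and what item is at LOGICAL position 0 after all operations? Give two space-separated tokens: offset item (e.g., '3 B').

Answer: 5 E

Derivation:
After op 1 (swap(4, 2)): offset=0, physical=[A,B,E,D,C,F], logical=[A,B,E,D,C,F]
After op 2 (rotate(-1)): offset=5, physical=[A,B,E,D,C,F], logical=[F,A,B,E,D,C]
After op 3 (replace(2, 'd')): offset=5, physical=[A,d,E,D,C,F], logical=[F,A,d,E,D,C]
After op 4 (replace(5, 'd')): offset=5, physical=[A,d,E,D,d,F], logical=[F,A,d,E,D,d]
After op 5 (rotate(+1)): offset=0, physical=[A,d,E,D,d,F], logical=[A,d,E,D,d,F]
After op 6 (swap(4, 5)): offset=0, physical=[A,d,E,D,F,d], logical=[A,d,E,D,F,d]
After op 7 (rotate(+2)): offset=2, physical=[A,d,E,D,F,d], logical=[E,D,F,d,A,d]
After op 8 (swap(0, 3)): offset=2, physical=[A,d,d,D,F,E], logical=[d,D,F,E,A,d]
After op 9 (rotate(+3)): offset=5, physical=[A,d,d,D,F,E], logical=[E,A,d,d,D,F]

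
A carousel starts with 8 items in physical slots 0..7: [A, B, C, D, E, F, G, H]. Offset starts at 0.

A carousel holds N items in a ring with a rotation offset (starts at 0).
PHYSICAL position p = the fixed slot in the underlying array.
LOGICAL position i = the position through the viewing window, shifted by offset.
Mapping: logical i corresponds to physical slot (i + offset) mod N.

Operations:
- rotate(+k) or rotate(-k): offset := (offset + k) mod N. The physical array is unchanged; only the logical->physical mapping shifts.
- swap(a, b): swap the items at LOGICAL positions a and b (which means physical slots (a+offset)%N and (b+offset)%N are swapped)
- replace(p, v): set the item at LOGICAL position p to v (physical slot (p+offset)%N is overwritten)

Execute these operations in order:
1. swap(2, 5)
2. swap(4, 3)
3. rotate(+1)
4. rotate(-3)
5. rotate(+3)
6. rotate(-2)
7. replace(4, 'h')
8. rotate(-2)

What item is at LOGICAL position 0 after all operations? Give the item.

Answer: C

Derivation:
After op 1 (swap(2, 5)): offset=0, physical=[A,B,F,D,E,C,G,H], logical=[A,B,F,D,E,C,G,H]
After op 2 (swap(4, 3)): offset=0, physical=[A,B,F,E,D,C,G,H], logical=[A,B,F,E,D,C,G,H]
After op 3 (rotate(+1)): offset=1, physical=[A,B,F,E,D,C,G,H], logical=[B,F,E,D,C,G,H,A]
After op 4 (rotate(-3)): offset=6, physical=[A,B,F,E,D,C,G,H], logical=[G,H,A,B,F,E,D,C]
After op 5 (rotate(+3)): offset=1, physical=[A,B,F,E,D,C,G,H], logical=[B,F,E,D,C,G,H,A]
After op 6 (rotate(-2)): offset=7, physical=[A,B,F,E,D,C,G,H], logical=[H,A,B,F,E,D,C,G]
After op 7 (replace(4, 'h')): offset=7, physical=[A,B,F,h,D,C,G,H], logical=[H,A,B,F,h,D,C,G]
After op 8 (rotate(-2)): offset=5, physical=[A,B,F,h,D,C,G,H], logical=[C,G,H,A,B,F,h,D]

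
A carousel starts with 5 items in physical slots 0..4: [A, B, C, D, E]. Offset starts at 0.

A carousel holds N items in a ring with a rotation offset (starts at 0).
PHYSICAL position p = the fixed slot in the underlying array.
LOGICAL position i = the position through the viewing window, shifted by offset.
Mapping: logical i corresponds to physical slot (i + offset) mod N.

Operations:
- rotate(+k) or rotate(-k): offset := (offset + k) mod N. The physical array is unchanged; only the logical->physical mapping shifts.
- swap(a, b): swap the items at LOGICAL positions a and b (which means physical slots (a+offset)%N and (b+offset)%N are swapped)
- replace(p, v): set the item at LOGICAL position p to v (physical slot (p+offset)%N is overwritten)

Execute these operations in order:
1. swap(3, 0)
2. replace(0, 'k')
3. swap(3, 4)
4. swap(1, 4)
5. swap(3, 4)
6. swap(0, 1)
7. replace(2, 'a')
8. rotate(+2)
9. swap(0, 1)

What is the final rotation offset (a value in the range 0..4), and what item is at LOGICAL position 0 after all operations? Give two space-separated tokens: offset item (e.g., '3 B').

After op 1 (swap(3, 0)): offset=0, physical=[D,B,C,A,E], logical=[D,B,C,A,E]
After op 2 (replace(0, 'k')): offset=0, physical=[k,B,C,A,E], logical=[k,B,C,A,E]
After op 3 (swap(3, 4)): offset=0, physical=[k,B,C,E,A], logical=[k,B,C,E,A]
After op 4 (swap(1, 4)): offset=0, physical=[k,A,C,E,B], logical=[k,A,C,E,B]
After op 5 (swap(3, 4)): offset=0, physical=[k,A,C,B,E], logical=[k,A,C,B,E]
After op 6 (swap(0, 1)): offset=0, physical=[A,k,C,B,E], logical=[A,k,C,B,E]
After op 7 (replace(2, 'a')): offset=0, physical=[A,k,a,B,E], logical=[A,k,a,B,E]
After op 8 (rotate(+2)): offset=2, physical=[A,k,a,B,E], logical=[a,B,E,A,k]
After op 9 (swap(0, 1)): offset=2, physical=[A,k,B,a,E], logical=[B,a,E,A,k]

Answer: 2 B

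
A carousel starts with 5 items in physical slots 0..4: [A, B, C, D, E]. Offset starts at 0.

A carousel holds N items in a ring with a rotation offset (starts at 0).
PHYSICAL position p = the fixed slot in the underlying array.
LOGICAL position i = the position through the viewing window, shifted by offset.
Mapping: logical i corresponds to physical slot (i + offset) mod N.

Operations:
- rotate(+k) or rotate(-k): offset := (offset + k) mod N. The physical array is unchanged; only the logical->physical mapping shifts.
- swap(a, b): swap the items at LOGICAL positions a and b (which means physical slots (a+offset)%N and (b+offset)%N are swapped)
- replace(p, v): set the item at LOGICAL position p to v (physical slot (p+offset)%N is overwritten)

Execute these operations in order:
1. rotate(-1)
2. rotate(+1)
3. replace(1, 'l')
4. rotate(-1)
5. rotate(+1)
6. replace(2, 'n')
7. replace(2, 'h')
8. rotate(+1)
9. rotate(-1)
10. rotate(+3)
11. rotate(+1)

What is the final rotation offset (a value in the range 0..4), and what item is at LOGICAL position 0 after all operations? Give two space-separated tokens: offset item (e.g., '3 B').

After op 1 (rotate(-1)): offset=4, physical=[A,B,C,D,E], logical=[E,A,B,C,D]
After op 2 (rotate(+1)): offset=0, physical=[A,B,C,D,E], logical=[A,B,C,D,E]
After op 3 (replace(1, 'l')): offset=0, physical=[A,l,C,D,E], logical=[A,l,C,D,E]
After op 4 (rotate(-1)): offset=4, physical=[A,l,C,D,E], logical=[E,A,l,C,D]
After op 5 (rotate(+1)): offset=0, physical=[A,l,C,D,E], logical=[A,l,C,D,E]
After op 6 (replace(2, 'n')): offset=0, physical=[A,l,n,D,E], logical=[A,l,n,D,E]
After op 7 (replace(2, 'h')): offset=0, physical=[A,l,h,D,E], logical=[A,l,h,D,E]
After op 8 (rotate(+1)): offset=1, physical=[A,l,h,D,E], logical=[l,h,D,E,A]
After op 9 (rotate(-1)): offset=0, physical=[A,l,h,D,E], logical=[A,l,h,D,E]
After op 10 (rotate(+3)): offset=3, physical=[A,l,h,D,E], logical=[D,E,A,l,h]
After op 11 (rotate(+1)): offset=4, physical=[A,l,h,D,E], logical=[E,A,l,h,D]

Answer: 4 E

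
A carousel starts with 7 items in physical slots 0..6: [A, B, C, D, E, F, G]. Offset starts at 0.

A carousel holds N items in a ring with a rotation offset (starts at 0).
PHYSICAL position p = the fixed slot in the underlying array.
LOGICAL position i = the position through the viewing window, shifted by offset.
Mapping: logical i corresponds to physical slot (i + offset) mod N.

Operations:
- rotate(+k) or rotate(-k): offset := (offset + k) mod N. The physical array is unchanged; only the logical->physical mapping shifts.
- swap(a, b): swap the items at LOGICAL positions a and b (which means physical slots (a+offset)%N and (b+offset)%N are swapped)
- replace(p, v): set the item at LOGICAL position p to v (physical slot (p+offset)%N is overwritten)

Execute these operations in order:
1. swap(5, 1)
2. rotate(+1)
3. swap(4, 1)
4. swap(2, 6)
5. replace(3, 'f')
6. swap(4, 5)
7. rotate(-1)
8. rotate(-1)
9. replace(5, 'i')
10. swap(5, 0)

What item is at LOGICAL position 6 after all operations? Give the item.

After op 1 (swap(5, 1)): offset=0, physical=[A,F,C,D,E,B,G], logical=[A,F,C,D,E,B,G]
After op 2 (rotate(+1)): offset=1, physical=[A,F,C,D,E,B,G], logical=[F,C,D,E,B,G,A]
After op 3 (swap(4, 1)): offset=1, physical=[A,F,B,D,E,C,G], logical=[F,B,D,E,C,G,A]
After op 4 (swap(2, 6)): offset=1, physical=[D,F,B,A,E,C,G], logical=[F,B,A,E,C,G,D]
After op 5 (replace(3, 'f')): offset=1, physical=[D,F,B,A,f,C,G], logical=[F,B,A,f,C,G,D]
After op 6 (swap(4, 5)): offset=1, physical=[D,F,B,A,f,G,C], logical=[F,B,A,f,G,C,D]
After op 7 (rotate(-1)): offset=0, physical=[D,F,B,A,f,G,C], logical=[D,F,B,A,f,G,C]
After op 8 (rotate(-1)): offset=6, physical=[D,F,B,A,f,G,C], logical=[C,D,F,B,A,f,G]
After op 9 (replace(5, 'i')): offset=6, physical=[D,F,B,A,i,G,C], logical=[C,D,F,B,A,i,G]
After op 10 (swap(5, 0)): offset=6, physical=[D,F,B,A,C,G,i], logical=[i,D,F,B,A,C,G]

Answer: G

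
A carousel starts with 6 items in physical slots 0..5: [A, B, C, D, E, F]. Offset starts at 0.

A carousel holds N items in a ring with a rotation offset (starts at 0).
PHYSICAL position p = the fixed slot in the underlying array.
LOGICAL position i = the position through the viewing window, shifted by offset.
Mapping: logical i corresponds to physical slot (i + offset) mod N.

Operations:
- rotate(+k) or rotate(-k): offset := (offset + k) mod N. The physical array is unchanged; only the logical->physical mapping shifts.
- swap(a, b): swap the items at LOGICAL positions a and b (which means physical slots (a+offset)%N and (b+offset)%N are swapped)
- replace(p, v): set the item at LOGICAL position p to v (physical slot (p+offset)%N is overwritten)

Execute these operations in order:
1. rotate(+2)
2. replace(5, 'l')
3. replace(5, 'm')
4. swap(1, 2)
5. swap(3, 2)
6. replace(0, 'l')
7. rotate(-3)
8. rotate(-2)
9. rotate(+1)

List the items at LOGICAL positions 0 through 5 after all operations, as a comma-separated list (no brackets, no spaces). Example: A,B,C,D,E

Answer: F,D,A,m,l,E

Derivation:
After op 1 (rotate(+2)): offset=2, physical=[A,B,C,D,E,F], logical=[C,D,E,F,A,B]
After op 2 (replace(5, 'l')): offset=2, physical=[A,l,C,D,E,F], logical=[C,D,E,F,A,l]
After op 3 (replace(5, 'm')): offset=2, physical=[A,m,C,D,E,F], logical=[C,D,E,F,A,m]
After op 4 (swap(1, 2)): offset=2, physical=[A,m,C,E,D,F], logical=[C,E,D,F,A,m]
After op 5 (swap(3, 2)): offset=2, physical=[A,m,C,E,F,D], logical=[C,E,F,D,A,m]
After op 6 (replace(0, 'l')): offset=2, physical=[A,m,l,E,F,D], logical=[l,E,F,D,A,m]
After op 7 (rotate(-3)): offset=5, physical=[A,m,l,E,F,D], logical=[D,A,m,l,E,F]
After op 8 (rotate(-2)): offset=3, physical=[A,m,l,E,F,D], logical=[E,F,D,A,m,l]
After op 9 (rotate(+1)): offset=4, physical=[A,m,l,E,F,D], logical=[F,D,A,m,l,E]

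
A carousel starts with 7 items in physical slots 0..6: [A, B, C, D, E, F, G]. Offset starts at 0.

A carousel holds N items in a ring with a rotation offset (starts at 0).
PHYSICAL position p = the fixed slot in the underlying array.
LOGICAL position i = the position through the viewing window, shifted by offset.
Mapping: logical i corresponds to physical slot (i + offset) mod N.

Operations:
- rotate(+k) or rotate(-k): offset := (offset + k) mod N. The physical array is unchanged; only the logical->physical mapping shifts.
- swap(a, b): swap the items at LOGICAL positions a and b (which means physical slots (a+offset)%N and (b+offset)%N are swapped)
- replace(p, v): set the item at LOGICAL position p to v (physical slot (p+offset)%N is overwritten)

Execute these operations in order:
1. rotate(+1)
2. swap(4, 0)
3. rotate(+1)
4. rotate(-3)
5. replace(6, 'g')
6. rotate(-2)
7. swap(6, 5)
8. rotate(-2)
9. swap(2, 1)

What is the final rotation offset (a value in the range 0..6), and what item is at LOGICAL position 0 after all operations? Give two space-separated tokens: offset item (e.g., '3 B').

After op 1 (rotate(+1)): offset=1, physical=[A,B,C,D,E,F,G], logical=[B,C,D,E,F,G,A]
After op 2 (swap(4, 0)): offset=1, physical=[A,F,C,D,E,B,G], logical=[F,C,D,E,B,G,A]
After op 3 (rotate(+1)): offset=2, physical=[A,F,C,D,E,B,G], logical=[C,D,E,B,G,A,F]
After op 4 (rotate(-3)): offset=6, physical=[A,F,C,D,E,B,G], logical=[G,A,F,C,D,E,B]
After op 5 (replace(6, 'g')): offset=6, physical=[A,F,C,D,E,g,G], logical=[G,A,F,C,D,E,g]
After op 6 (rotate(-2)): offset=4, physical=[A,F,C,D,E,g,G], logical=[E,g,G,A,F,C,D]
After op 7 (swap(6, 5)): offset=4, physical=[A,F,D,C,E,g,G], logical=[E,g,G,A,F,D,C]
After op 8 (rotate(-2)): offset=2, physical=[A,F,D,C,E,g,G], logical=[D,C,E,g,G,A,F]
After op 9 (swap(2, 1)): offset=2, physical=[A,F,D,E,C,g,G], logical=[D,E,C,g,G,A,F]

Answer: 2 D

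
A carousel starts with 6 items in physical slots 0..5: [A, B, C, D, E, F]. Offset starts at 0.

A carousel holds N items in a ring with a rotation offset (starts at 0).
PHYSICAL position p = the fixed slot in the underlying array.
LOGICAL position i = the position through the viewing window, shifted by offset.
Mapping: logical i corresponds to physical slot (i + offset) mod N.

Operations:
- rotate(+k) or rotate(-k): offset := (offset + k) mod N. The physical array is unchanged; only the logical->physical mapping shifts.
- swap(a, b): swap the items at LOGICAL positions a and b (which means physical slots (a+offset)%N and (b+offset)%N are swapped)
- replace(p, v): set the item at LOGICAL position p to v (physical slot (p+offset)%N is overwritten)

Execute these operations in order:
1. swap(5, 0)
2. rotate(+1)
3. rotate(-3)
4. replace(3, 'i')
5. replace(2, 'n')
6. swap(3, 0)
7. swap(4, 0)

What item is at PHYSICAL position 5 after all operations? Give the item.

After op 1 (swap(5, 0)): offset=0, physical=[F,B,C,D,E,A], logical=[F,B,C,D,E,A]
After op 2 (rotate(+1)): offset=1, physical=[F,B,C,D,E,A], logical=[B,C,D,E,A,F]
After op 3 (rotate(-3)): offset=4, physical=[F,B,C,D,E,A], logical=[E,A,F,B,C,D]
After op 4 (replace(3, 'i')): offset=4, physical=[F,i,C,D,E,A], logical=[E,A,F,i,C,D]
After op 5 (replace(2, 'n')): offset=4, physical=[n,i,C,D,E,A], logical=[E,A,n,i,C,D]
After op 6 (swap(3, 0)): offset=4, physical=[n,E,C,D,i,A], logical=[i,A,n,E,C,D]
After op 7 (swap(4, 0)): offset=4, physical=[n,E,i,D,C,A], logical=[C,A,n,E,i,D]

Answer: A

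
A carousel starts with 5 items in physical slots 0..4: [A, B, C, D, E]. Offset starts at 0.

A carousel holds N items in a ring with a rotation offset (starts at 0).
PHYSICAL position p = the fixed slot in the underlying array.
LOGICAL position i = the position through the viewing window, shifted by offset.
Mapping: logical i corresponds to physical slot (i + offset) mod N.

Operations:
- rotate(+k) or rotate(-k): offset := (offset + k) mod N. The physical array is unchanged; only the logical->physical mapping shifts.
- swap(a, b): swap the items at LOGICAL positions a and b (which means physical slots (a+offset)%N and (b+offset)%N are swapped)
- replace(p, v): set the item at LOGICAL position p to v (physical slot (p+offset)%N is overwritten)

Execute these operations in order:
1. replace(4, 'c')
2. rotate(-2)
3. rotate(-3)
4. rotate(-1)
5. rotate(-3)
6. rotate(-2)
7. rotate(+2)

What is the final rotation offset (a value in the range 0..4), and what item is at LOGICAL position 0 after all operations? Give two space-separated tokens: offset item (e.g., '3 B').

Answer: 1 B

Derivation:
After op 1 (replace(4, 'c')): offset=0, physical=[A,B,C,D,c], logical=[A,B,C,D,c]
After op 2 (rotate(-2)): offset=3, physical=[A,B,C,D,c], logical=[D,c,A,B,C]
After op 3 (rotate(-3)): offset=0, physical=[A,B,C,D,c], logical=[A,B,C,D,c]
After op 4 (rotate(-1)): offset=4, physical=[A,B,C,D,c], logical=[c,A,B,C,D]
After op 5 (rotate(-3)): offset=1, physical=[A,B,C,D,c], logical=[B,C,D,c,A]
After op 6 (rotate(-2)): offset=4, physical=[A,B,C,D,c], logical=[c,A,B,C,D]
After op 7 (rotate(+2)): offset=1, physical=[A,B,C,D,c], logical=[B,C,D,c,A]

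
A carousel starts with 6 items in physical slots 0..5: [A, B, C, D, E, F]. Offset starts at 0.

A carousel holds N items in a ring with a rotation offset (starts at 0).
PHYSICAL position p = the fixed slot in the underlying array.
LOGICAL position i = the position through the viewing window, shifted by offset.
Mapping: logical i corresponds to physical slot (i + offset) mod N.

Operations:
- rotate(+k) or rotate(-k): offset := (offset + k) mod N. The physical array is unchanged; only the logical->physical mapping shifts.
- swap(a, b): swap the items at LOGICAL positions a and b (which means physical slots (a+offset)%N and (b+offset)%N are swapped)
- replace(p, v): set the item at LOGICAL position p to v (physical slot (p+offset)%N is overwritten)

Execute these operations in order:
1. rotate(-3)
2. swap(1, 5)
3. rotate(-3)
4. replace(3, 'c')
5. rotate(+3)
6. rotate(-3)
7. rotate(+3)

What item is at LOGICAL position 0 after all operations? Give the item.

Answer: c

Derivation:
After op 1 (rotate(-3)): offset=3, physical=[A,B,C,D,E,F], logical=[D,E,F,A,B,C]
After op 2 (swap(1, 5)): offset=3, physical=[A,B,E,D,C,F], logical=[D,C,F,A,B,E]
After op 3 (rotate(-3)): offset=0, physical=[A,B,E,D,C,F], logical=[A,B,E,D,C,F]
After op 4 (replace(3, 'c')): offset=0, physical=[A,B,E,c,C,F], logical=[A,B,E,c,C,F]
After op 5 (rotate(+3)): offset=3, physical=[A,B,E,c,C,F], logical=[c,C,F,A,B,E]
After op 6 (rotate(-3)): offset=0, physical=[A,B,E,c,C,F], logical=[A,B,E,c,C,F]
After op 7 (rotate(+3)): offset=3, physical=[A,B,E,c,C,F], logical=[c,C,F,A,B,E]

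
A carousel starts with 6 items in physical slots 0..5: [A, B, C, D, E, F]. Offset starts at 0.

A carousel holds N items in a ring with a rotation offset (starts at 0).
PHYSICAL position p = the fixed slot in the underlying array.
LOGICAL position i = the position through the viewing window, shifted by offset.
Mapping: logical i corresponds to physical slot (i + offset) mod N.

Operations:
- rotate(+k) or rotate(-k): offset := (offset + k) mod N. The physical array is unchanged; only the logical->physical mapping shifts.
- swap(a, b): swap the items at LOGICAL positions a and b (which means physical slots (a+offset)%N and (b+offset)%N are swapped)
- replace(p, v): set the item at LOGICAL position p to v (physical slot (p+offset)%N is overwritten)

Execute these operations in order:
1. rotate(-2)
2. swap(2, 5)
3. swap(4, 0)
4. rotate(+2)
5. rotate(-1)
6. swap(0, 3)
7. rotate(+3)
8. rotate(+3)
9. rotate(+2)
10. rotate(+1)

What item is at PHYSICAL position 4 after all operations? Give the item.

After op 1 (rotate(-2)): offset=4, physical=[A,B,C,D,E,F], logical=[E,F,A,B,C,D]
After op 2 (swap(2, 5)): offset=4, physical=[D,B,C,A,E,F], logical=[E,F,D,B,C,A]
After op 3 (swap(4, 0)): offset=4, physical=[D,B,E,A,C,F], logical=[C,F,D,B,E,A]
After op 4 (rotate(+2)): offset=0, physical=[D,B,E,A,C,F], logical=[D,B,E,A,C,F]
After op 5 (rotate(-1)): offset=5, physical=[D,B,E,A,C,F], logical=[F,D,B,E,A,C]
After op 6 (swap(0, 3)): offset=5, physical=[D,B,F,A,C,E], logical=[E,D,B,F,A,C]
After op 7 (rotate(+3)): offset=2, physical=[D,B,F,A,C,E], logical=[F,A,C,E,D,B]
After op 8 (rotate(+3)): offset=5, physical=[D,B,F,A,C,E], logical=[E,D,B,F,A,C]
After op 9 (rotate(+2)): offset=1, physical=[D,B,F,A,C,E], logical=[B,F,A,C,E,D]
After op 10 (rotate(+1)): offset=2, physical=[D,B,F,A,C,E], logical=[F,A,C,E,D,B]

Answer: C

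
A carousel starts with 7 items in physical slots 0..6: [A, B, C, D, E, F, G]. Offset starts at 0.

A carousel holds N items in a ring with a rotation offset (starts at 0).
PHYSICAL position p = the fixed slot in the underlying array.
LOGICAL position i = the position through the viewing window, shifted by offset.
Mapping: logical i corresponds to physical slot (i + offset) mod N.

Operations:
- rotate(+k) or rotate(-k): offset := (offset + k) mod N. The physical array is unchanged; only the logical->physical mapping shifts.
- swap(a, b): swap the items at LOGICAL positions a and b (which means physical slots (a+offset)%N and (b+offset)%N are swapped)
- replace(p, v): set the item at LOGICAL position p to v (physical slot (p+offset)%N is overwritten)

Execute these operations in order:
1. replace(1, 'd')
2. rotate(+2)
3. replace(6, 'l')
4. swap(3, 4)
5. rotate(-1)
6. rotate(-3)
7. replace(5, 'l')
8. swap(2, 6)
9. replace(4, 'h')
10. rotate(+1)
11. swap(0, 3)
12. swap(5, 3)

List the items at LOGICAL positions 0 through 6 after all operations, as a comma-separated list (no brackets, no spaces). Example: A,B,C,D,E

Answer: h,E,l,A,l,F,G

Derivation:
After op 1 (replace(1, 'd')): offset=0, physical=[A,d,C,D,E,F,G], logical=[A,d,C,D,E,F,G]
After op 2 (rotate(+2)): offset=2, physical=[A,d,C,D,E,F,G], logical=[C,D,E,F,G,A,d]
After op 3 (replace(6, 'l')): offset=2, physical=[A,l,C,D,E,F,G], logical=[C,D,E,F,G,A,l]
After op 4 (swap(3, 4)): offset=2, physical=[A,l,C,D,E,G,F], logical=[C,D,E,G,F,A,l]
After op 5 (rotate(-1)): offset=1, physical=[A,l,C,D,E,G,F], logical=[l,C,D,E,G,F,A]
After op 6 (rotate(-3)): offset=5, physical=[A,l,C,D,E,G,F], logical=[G,F,A,l,C,D,E]
After op 7 (replace(5, 'l')): offset=5, physical=[A,l,C,l,E,G,F], logical=[G,F,A,l,C,l,E]
After op 8 (swap(2, 6)): offset=5, physical=[E,l,C,l,A,G,F], logical=[G,F,E,l,C,l,A]
After op 9 (replace(4, 'h')): offset=5, physical=[E,l,h,l,A,G,F], logical=[G,F,E,l,h,l,A]
After op 10 (rotate(+1)): offset=6, physical=[E,l,h,l,A,G,F], logical=[F,E,l,h,l,A,G]
After op 11 (swap(0, 3)): offset=6, physical=[E,l,F,l,A,G,h], logical=[h,E,l,F,l,A,G]
After op 12 (swap(5, 3)): offset=6, physical=[E,l,A,l,F,G,h], logical=[h,E,l,A,l,F,G]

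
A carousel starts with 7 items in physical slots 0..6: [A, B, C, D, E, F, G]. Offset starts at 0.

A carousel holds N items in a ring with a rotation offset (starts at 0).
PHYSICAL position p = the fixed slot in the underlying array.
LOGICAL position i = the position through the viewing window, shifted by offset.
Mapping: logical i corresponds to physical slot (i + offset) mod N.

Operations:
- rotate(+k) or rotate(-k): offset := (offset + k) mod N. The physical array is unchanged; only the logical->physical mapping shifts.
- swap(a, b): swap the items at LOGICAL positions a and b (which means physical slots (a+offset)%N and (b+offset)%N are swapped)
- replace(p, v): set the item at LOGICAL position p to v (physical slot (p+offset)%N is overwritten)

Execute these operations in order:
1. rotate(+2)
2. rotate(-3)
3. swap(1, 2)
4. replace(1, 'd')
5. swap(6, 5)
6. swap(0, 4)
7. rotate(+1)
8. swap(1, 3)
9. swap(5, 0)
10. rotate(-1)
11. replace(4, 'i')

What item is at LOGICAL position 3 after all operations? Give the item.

Answer: C

Derivation:
After op 1 (rotate(+2)): offset=2, physical=[A,B,C,D,E,F,G], logical=[C,D,E,F,G,A,B]
After op 2 (rotate(-3)): offset=6, physical=[A,B,C,D,E,F,G], logical=[G,A,B,C,D,E,F]
After op 3 (swap(1, 2)): offset=6, physical=[B,A,C,D,E,F,G], logical=[G,B,A,C,D,E,F]
After op 4 (replace(1, 'd')): offset=6, physical=[d,A,C,D,E,F,G], logical=[G,d,A,C,D,E,F]
After op 5 (swap(6, 5)): offset=6, physical=[d,A,C,D,F,E,G], logical=[G,d,A,C,D,F,E]
After op 6 (swap(0, 4)): offset=6, physical=[d,A,C,G,F,E,D], logical=[D,d,A,C,G,F,E]
After op 7 (rotate(+1)): offset=0, physical=[d,A,C,G,F,E,D], logical=[d,A,C,G,F,E,D]
After op 8 (swap(1, 3)): offset=0, physical=[d,G,C,A,F,E,D], logical=[d,G,C,A,F,E,D]
After op 9 (swap(5, 0)): offset=0, physical=[E,G,C,A,F,d,D], logical=[E,G,C,A,F,d,D]
After op 10 (rotate(-1)): offset=6, physical=[E,G,C,A,F,d,D], logical=[D,E,G,C,A,F,d]
After op 11 (replace(4, 'i')): offset=6, physical=[E,G,C,i,F,d,D], logical=[D,E,G,C,i,F,d]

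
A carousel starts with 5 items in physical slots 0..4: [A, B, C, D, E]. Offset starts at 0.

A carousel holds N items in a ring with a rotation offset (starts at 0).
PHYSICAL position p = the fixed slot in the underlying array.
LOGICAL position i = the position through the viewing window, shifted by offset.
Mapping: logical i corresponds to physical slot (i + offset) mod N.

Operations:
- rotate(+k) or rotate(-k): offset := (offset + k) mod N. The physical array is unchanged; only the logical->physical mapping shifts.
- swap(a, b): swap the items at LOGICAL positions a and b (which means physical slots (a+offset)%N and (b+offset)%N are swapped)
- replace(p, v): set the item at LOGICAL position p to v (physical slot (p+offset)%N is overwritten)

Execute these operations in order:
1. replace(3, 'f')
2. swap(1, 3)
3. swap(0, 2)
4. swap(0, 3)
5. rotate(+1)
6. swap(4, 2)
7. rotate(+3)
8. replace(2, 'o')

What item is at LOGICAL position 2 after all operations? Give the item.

Answer: o

Derivation:
After op 1 (replace(3, 'f')): offset=0, physical=[A,B,C,f,E], logical=[A,B,C,f,E]
After op 2 (swap(1, 3)): offset=0, physical=[A,f,C,B,E], logical=[A,f,C,B,E]
After op 3 (swap(0, 2)): offset=0, physical=[C,f,A,B,E], logical=[C,f,A,B,E]
After op 4 (swap(0, 3)): offset=0, physical=[B,f,A,C,E], logical=[B,f,A,C,E]
After op 5 (rotate(+1)): offset=1, physical=[B,f,A,C,E], logical=[f,A,C,E,B]
After op 6 (swap(4, 2)): offset=1, physical=[C,f,A,B,E], logical=[f,A,B,E,C]
After op 7 (rotate(+3)): offset=4, physical=[C,f,A,B,E], logical=[E,C,f,A,B]
After op 8 (replace(2, 'o')): offset=4, physical=[C,o,A,B,E], logical=[E,C,o,A,B]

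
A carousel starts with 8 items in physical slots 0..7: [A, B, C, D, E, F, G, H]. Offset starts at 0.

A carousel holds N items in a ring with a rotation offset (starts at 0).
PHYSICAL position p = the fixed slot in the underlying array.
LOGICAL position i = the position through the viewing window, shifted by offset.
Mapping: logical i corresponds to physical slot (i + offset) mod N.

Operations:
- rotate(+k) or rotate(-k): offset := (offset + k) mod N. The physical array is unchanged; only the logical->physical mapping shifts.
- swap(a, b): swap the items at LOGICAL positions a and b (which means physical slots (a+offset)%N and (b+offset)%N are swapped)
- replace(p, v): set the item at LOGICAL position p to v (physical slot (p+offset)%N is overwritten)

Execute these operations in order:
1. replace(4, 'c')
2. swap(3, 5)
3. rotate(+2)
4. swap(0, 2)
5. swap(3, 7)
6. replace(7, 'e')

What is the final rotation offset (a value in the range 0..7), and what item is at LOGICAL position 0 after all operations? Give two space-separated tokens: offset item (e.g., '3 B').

After op 1 (replace(4, 'c')): offset=0, physical=[A,B,C,D,c,F,G,H], logical=[A,B,C,D,c,F,G,H]
After op 2 (swap(3, 5)): offset=0, physical=[A,B,C,F,c,D,G,H], logical=[A,B,C,F,c,D,G,H]
After op 3 (rotate(+2)): offset=2, physical=[A,B,C,F,c,D,G,H], logical=[C,F,c,D,G,H,A,B]
After op 4 (swap(0, 2)): offset=2, physical=[A,B,c,F,C,D,G,H], logical=[c,F,C,D,G,H,A,B]
After op 5 (swap(3, 7)): offset=2, physical=[A,D,c,F,C,B,G,H], logical=[c,F,C,B,G,H,A,D]
After op 6 (replace(7, 'e')): offset=2, physical=[A,e,c,F,C,B,G,H], logical=[c,F,C,B,G,H,A,e]

Answer: 2 c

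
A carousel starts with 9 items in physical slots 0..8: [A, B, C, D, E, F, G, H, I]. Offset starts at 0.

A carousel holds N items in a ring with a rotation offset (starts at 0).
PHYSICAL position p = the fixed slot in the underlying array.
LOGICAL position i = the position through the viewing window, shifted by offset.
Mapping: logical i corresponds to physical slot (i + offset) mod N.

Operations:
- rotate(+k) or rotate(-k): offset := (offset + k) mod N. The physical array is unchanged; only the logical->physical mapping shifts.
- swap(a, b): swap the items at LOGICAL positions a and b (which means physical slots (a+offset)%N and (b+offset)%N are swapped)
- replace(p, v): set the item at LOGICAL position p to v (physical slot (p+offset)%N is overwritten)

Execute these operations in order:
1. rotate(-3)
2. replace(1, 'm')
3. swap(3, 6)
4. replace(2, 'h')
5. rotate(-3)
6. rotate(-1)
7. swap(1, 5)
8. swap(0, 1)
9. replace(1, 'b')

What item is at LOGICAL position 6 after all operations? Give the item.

After op 1 (rotate(-3)): offset=6, physical=[A,B,C,D,E,F,G,H,I], logical=[G,H,I,A,B,C,D,E,F]
After op 2 (replace(1, 'm')): offset=6, physical=[A,B,C,D,E,F,G,m,I], logical=[G,m,I,A,B,C,D,E,F]
After op 3 (swap(3, 6)): offset=6, physical=[D,B,C,A,E,F,G,m,I], logical=[G,m,I,D,B,C,A,E,F]
After op 4 (replace(2, 'h')): offset=6, physical=[D,B,C,A,E,F,G,m,h], logical=[G,m,h,D,B,C,A,E,F]
After op 5 (rotate(-3)): offset=3, physical=[D,B,C,A,E,F,G,m,h], logical=[A,E,F,G,m,h,D,B,C]
After op 6 (rotate(-1)): offset=2, physical=[D,B,C,A,E,F,G,m,h], logical=[C,A,E,F,G,m,h,D,B]
After op 7 (swap(1, 5)): offset=2, physical=[D,B,C,m,E,F,G,A,h], logical=[C,m,E,F,G,A,h,D,B]
After op 8 (swap(0, 1)): offset=2, physical=[D,B,m,C,E,F,G,A,h], logical=[m,C,E,F,G,A,h,D,B]
After op 9 (replace(1, 'b')): offset=2, physical=[D,B,m,b,E,F,G,A,h], logical=[m,b,E,F,G,A,h,D,B]

Answer: h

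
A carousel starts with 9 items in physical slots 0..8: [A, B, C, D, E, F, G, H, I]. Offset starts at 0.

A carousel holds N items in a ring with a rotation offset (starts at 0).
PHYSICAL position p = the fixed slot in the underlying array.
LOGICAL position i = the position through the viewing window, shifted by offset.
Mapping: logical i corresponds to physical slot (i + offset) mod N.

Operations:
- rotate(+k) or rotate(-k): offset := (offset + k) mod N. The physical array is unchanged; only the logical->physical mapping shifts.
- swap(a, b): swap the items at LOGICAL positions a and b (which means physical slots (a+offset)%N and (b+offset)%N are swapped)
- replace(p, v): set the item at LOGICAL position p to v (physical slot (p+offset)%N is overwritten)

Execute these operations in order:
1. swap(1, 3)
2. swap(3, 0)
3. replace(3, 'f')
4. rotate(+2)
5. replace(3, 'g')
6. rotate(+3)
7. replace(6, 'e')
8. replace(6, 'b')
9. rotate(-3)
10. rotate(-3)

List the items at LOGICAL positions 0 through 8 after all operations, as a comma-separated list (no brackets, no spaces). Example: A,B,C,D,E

Answer: I,B,D,b,f,E,g,G,H

Derivation:
After op 1 (swap(1, 3)): offset=0, physical=[A,D,C,B,E,F,G,H,I], logical=[A,D,C,B,E,F,G,H,I]
After op 2 (swap(3, 0)): offset=0, physical=[B,D,C,A,E,F,G,H,I], logical=[B,D,C,A,E,F,G,H,I]
After op 3 (replace(3, 'f')): offset=0, physical=[B,D,C,f,E,F,G,H,I], logical=[B,D,C,f,E,F,G,H,I]
After op 4 (rotate(+2)): offset=2, physical=[B,D,C,f,E,F,G,H,I], logical=[C,f,E,F,G,H,I,B,D]
After op 5 (replace(3, 'g')): offset=2, physical=[B,D,C,f,E,g,G,H,I], logical=[C,f,E,g,G,H,I,B,D]
After op 6 (rotate(+3)): offset=5, physical=[B,D,C,f,E,g,G,H,I], logical=[g,G,H,I,B,D,C,f,E]
After op 7 (replace(6, 'e')): offset=5, physical=[B,D,e,f,E,g,G,H,I], logical=[g,G,H,I,B,D,e,f,E]
After op 8 (replace(6, 'b')): offset=5, physical=[B,D,b,f,E,g,G,H,I], logical=[g,G,H,I,B,D,b,f,E]
After op 9 (rotate(-3)): offset=2, physical=[B,D,b,f,E,g,G,H,I], logical=[b,f,E,g,G,H,I,B,D]
After op 10 (rotate(-3)): offset=8, physical=[B,D,b,f,E,g,G,H,I], logical=[I,B,D,b,f,E,g,G,H]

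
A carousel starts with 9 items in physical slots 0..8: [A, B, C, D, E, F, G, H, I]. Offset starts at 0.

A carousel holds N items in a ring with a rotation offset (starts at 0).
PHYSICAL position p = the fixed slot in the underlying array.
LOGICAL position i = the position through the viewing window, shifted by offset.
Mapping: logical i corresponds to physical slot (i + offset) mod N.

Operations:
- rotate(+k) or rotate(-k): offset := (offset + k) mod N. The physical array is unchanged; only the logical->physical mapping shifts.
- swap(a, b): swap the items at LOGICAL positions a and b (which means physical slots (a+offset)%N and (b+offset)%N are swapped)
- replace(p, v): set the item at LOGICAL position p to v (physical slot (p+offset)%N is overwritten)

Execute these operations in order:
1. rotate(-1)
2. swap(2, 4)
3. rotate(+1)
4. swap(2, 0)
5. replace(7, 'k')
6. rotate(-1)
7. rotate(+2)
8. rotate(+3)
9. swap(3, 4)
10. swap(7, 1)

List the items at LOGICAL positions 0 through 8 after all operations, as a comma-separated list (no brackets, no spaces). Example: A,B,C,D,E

After op 1 (rotate(-1)): offset=8, physical=[A,B,C,D,E,F,G,H,I], logical=[I,A,B,C,D,E,F,G,H]
After op 2 (swap(2, 4)): offset=8, physical=[A,D,C,B,E,F,G,H,I], logical=[I,A,D,C,B,E,F,G,H]
After op 3 (rotate(+1)): offset=0, physical=[A,D,C,B,E,F,G,H,I], logical=[A,D,C,B,E,F,G,H,I]
After op 4 (swap(2, 0)): offset=0, physical=[C,D,A,B,E,F,G,H,I], logical=[C,D,A,B,E,F,G,H,I]
After op 5 (replace(7, 'k')): offset=0, physical=[C,D,A,B,E,F,G,k,I], logical=[C,D,A,B,E,F,G,k,I]
After op 6 (rotate(-1)): offset=8, physical=[C,D,A,B,E,F,G,k,I], logical=[I,C,D,A,B,E,F,G,k]
After op 7 (rotate(+2)): offset=1, physical=[C,D,A,B,E,F,G,k,I], logical=[D,A,B,E,F,G,k,I,C]
After op 8 (rotate(+3)): offset=4, physical=[C,D,A,B,E,F,G,k,I], logical=[E,F,G,k,I,C,D,A,B]
After op 9 (swap(3, 4)): offset=4, physical=[C,D,A,B,E,F,G,I,k], logical=[E,F,G,I,k,C,D,A,B]
After op 10 (swap(7, 1)): offset=4, physical=[C,D,F,B,E,A,G,I,k], logical=[E,A,G,I,k,C,D,F,B]

Answer: E,A,G,I,k,C,D,F,B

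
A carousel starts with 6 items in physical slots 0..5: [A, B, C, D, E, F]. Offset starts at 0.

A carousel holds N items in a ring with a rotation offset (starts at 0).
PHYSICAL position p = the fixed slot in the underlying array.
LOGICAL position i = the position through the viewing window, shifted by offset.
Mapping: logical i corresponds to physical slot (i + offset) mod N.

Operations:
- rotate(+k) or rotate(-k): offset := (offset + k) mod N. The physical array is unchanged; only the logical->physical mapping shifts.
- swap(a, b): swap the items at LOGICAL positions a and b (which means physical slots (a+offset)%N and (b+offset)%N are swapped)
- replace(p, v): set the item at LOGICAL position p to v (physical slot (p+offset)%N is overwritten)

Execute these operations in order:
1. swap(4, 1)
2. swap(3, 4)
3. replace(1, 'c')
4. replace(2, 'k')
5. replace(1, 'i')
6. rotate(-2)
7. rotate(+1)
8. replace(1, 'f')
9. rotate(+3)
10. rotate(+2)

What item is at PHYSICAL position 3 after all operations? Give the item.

After op 1 (swap(4, 1)): offset=0, physical=[A,E,C,D,B,F], logical=[A,E,C,D,B,F]
After op 2 (swap(3, 4)): offset=0, physical=[A,E,C,B,D,F], logical=[A,E,C,B,D,F]
After op 3 (replace(1, 'c')): offset=0, physical=[A,c,C,B,D,F], logical=[A,c,C,B,D,F]
After op 4 (replace(2, 'k')): offset=0, physical=[A,c,k,B,D,F], logical=[A,c,k,B,D,F]
After op 5 (replace(1, 'i')): offset=0, physical=[A,i,k,B,D,F], logical=[A,i,k,B,D,F]
After op 6 (rotate(-2)): offset=4, physical=[A,i,k,B,D,F], logical=[D,F,A,i,k,B]
After op 7 (rotate(+1)): offset=5, physical=[A,i,k,B,D,F], logical=[F,A,i,k,B,D]
After op 8 (replace(1, 'f')): offset=5, physical=[f,i,k,B,D,F], logical=[F,f,i,k,B,D]
After op 9 (rotate(+3)): offset=2, physical=[f,i,k,B,D,F], logical=[k,B,D,F,f,i]
After op 10 (rotate(+2)): offset=4, physical=[f,i,k,B,D,F], logical=[D,F,f,i,k,B]

Answer: B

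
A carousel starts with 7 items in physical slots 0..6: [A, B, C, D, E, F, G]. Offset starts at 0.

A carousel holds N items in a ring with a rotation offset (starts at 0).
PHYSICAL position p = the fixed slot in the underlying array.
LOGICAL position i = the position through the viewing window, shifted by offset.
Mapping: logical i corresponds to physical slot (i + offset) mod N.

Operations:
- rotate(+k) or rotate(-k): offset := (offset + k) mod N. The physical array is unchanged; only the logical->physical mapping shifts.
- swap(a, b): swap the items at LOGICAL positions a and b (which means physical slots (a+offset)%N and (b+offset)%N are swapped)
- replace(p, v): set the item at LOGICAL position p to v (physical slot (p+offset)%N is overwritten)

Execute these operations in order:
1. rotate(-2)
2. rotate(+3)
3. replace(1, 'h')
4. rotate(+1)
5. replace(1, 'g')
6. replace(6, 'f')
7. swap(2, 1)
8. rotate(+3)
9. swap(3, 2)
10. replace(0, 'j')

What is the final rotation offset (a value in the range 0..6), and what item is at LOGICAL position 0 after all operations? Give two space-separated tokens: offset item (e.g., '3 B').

After op 1 (rotate(-2)): offset=5, physical=[A,B,C,D,E,F,G], logical=[F,G,A,B,C,D,E]
After op 2 (rotate(+3)): offset=1, physical=[A,B,C,D,E,F,G], logical=[B,C,D,E,F,G,A]
After op 3 (replace(1, 'h')): offset=1, physical=[A,B,h,D,E,F,G], logical=[B,h,D,E,F,G,A]
After op 4 (rotate(+1)): offset=2, physical=[A,B,h,D,E,F,G], logical=[h,D,E,F,G,A,B]
After op 5 (replace(1, 'g')): offset=2, physical=[A,B,h,g,E,F,G], logical=[h,g,E,F,G,A,B]
After op 6 (replace(6, 'f')): offset=2, physical=[A,f,h,g,E,F,G], logical=[h,g,E,F,G,A,f]
After op 7 (swap(2, 1)): offset=2, physical=[A,f,h,E,g,F,G], logical=[h,E,g,F,G,A,f]
After op 8 (rotate(+3)): offset=5, physical=[A,f,h,E,g,F,G], logical=[F,G,A,f,h,E,g]
After op 9 (swap(3, 2)): offset=5, physical=[f,A,h,E,g,F,G], logical=[F,G,f,A,h,E,g]
After op 10 (replace(0, 'j')): offset=5, physical=[f,A,h,E,g,j,G], logical=[j,G,f,A,h,E,g]

Answer: 5 j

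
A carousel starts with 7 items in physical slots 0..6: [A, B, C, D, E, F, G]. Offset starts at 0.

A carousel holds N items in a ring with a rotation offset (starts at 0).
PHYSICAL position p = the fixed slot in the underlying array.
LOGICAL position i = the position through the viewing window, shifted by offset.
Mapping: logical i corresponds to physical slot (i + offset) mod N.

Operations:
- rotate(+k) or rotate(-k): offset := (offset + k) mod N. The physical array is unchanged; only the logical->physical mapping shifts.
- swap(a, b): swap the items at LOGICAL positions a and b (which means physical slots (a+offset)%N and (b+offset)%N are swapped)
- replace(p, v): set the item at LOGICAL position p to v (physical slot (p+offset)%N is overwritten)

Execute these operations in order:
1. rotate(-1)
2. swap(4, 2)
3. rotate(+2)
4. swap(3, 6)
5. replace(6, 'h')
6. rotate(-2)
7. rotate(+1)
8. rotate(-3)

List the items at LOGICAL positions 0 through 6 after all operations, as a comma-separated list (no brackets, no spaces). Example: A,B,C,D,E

Answer: A,F,G,h,D,C,B

Derivation:
After op 1 (rotate(-1)): offset=6, physical=[A,B,C,D,E,F,G], logical=[G,A,B,C,D,E,F]
After op 2 (swap(4, 2)): offset=6, physical=[A,D,C,B,E,F,G], logical=[G,A,D,C,B,E,F]
After op 3 (rotate(+2)): offset=1, physical=[A,D,C,B,E,F,G], logical=[D,C,B,E,F,G,A]
After op 4 (swap(3, 6)): offset=1, physical=[E,D,C,B,A,F,G], logical=[D,C,B,A,F,G,E]
After op 5 (replace(6, 'h')): offset=1, physical=[h,D,C,B,A,F,G], logical=[D,C,B,A,F,G,h]
After op 6 (rotate(-2)): offset=6, physical=[h,D,C,B,A,F,G], logical=[G,h,D,C,B,A,F]
After op 7 (rotate(+1)): offset=0, physical=[h,D,C,B,A,F,G], logical=[h,D,C,B,A,F,G]
After op 8 (rotate(-3)): offset=4, physical=[h,D,C,B,A,F,G], logical=[A,F,G,h,D,C,B]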